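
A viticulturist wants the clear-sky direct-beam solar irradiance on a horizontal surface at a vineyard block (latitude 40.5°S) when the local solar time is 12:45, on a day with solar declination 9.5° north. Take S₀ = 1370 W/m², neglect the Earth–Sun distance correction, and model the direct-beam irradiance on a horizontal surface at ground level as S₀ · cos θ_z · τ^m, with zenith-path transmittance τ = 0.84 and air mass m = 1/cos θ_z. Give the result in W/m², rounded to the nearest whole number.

652 W/m²

Hour angle H = 15° × (12.75 − 12) = 11.25°.
cos θ_z = sin(-40.5°) sin(9.5°) + cos(-40.5°) cos(9.5°) cos(11.25°) = -0.1072 + 0.7356 = 0.6284.
Air mass m = 1/cos θ_z = 1/0.6284 = 1.591; τ^m = 0.84^1.591 = 0.7578.
Surface direct beam = 1370 × 0.6284 × 0.7578 = 652.40 W/m².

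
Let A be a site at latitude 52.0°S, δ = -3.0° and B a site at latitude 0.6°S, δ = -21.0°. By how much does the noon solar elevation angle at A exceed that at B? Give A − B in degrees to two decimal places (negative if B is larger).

A: 90° − |-52.0 − (-3.0)| = 41.00°.
B: 90° − |-0.6 − (-21.0)| = 69.60°.
A − B = 41.00 − 69.60 = -28.60°.

-28.60°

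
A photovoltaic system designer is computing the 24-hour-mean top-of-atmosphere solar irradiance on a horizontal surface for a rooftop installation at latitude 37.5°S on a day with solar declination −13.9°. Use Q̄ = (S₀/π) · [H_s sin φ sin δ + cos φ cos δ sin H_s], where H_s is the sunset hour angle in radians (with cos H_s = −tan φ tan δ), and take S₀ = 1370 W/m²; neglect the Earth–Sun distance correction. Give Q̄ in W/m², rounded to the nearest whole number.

The sunset hour angle satisfies cos H_s = −tan φ tan δ = -0.1899, giving H_s = 100.95°. In radians, H_s = 1.7619.
H_s sin φ sin δ = 1.7619 × -0.6088 × -0.2402 = 0.2576.
cos φ cos δ sin H_s = 0.7934 × 0.9707 × 0.9818 = 0.7561.
Q̄ = (1370/π) × (0.2576 + 0.7561) = 436.08 × 1.0137 = 442.05 W/m².

442 W/m²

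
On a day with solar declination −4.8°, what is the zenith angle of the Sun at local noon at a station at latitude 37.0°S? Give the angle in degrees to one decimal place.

32.2°

At local solar noon the hour angle is zero, so the zenith angle is |φ − δ| = |-37.0° − (-4.8°)| = 32.2°.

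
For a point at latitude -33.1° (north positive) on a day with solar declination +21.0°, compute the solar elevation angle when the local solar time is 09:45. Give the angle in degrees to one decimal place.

27.0°

Hour angle H = 15° × (9.75 − 12) = -33.75°.
With φ = -33.1°, δ = 21.0°, H = -33.75°: sin φ sin δ = -0.1957, cos φ cos δ cos H = 0.6503, so cos θ_z = 0.4546.
θ_z = arccos(0.4546) = 62.96°, so the elevation is 90° − 62.96° = 27.04°.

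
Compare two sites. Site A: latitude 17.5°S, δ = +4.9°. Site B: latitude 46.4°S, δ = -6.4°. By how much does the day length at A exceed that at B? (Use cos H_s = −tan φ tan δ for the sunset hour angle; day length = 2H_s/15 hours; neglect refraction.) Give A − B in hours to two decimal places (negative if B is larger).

A: H_s = arccos(−tan -17.5° · tan 4.9°) = 88.45°, so 2H_s/15 = 11.7933 h.
B: H_s = arccos(−tan -46.4° · tan -6.4°) = 96.76°, so 2H_s/15 = 12.9013 h.
A − B = 11.7933 − 12.9013 = -1.1080 h.

-1.11 h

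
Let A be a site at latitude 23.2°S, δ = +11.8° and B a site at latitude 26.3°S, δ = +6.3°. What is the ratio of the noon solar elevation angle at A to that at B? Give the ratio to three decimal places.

A: 90° − |-23.2 − (11.8)| = 55.00°.
B: 90° − |-26.3 − (6.3)| = 57.40°.
Ratio A/B = 55.0000 / 57.4000 = 0.9582.

0.958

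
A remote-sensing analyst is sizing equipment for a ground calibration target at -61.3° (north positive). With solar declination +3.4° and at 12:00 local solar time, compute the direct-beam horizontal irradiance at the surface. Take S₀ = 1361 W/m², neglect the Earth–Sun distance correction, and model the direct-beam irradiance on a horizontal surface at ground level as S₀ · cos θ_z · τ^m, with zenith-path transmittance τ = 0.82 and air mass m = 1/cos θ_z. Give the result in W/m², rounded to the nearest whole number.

Hour angle H = 15° × (12 − 12) = 0.00°.
cos θ_z = sin(-61.3°) sin(3.4°) + cos(-61.3°) cos(3.4°) cos(0.00°) = -0.0520 + 0.4794 = 0.4274.
Air mass m = 1/cos θ_z = 1/0.4274 = 2.340; τ^m = 0.82^2.340 = 0.6285.
Surface direct beam = 1361 × 0.4274 × 0.6285 = 365.59 W/m².

366 W/m²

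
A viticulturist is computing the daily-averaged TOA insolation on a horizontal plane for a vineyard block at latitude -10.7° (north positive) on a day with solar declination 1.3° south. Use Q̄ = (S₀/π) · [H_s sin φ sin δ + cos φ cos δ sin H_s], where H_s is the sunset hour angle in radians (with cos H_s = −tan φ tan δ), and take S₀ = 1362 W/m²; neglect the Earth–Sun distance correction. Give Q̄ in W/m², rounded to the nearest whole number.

cos H_s = −tan(-10.7°) · tan(-1.3°) = -0.0043, so H_s = arccos(-0.0043) = 90.25°. In radians, H_s = 1.5752.
H_s sin φ sin δ = 1.5752 × -0.1857 × -0.0227 = 0.0066.
cos φ cos δ sin H_s = 0.9826 × 0.9997 × 1.0000 = 0.9823.
Q̄ = (1362/π) × (0.0066 + 0.9823) = 433.54 × 0.9889 = 428.73 W/m².

429 W/m²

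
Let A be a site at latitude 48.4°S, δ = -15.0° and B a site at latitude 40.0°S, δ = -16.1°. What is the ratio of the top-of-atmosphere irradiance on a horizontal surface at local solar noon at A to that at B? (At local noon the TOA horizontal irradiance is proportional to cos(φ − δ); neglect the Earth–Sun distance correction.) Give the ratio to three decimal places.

0.913

A: cos θ_z = cos(-48.4° − (-15.0°)) = 0.8348.
B: cos θ_z = cos(-40.0° − (-16.1°)) = 0.9143.
Ratio A/B = 0.8348 / 0.9143 = 0.9130.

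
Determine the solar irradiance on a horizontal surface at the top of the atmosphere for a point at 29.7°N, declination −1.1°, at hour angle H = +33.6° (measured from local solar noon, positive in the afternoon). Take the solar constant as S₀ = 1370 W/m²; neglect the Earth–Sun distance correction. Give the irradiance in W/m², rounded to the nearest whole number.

978 W/m²

cos θ_z = sin φ sin δ + cos φ cos δ cos H = (0.4955)(-0.0192) + (0.8686)(0.9998)(0.8329) = 0.7138.
Top-of-atmosphere irradiance = S₀ cos θ_z = 1370 × 0.7138 = 977.91 W/m².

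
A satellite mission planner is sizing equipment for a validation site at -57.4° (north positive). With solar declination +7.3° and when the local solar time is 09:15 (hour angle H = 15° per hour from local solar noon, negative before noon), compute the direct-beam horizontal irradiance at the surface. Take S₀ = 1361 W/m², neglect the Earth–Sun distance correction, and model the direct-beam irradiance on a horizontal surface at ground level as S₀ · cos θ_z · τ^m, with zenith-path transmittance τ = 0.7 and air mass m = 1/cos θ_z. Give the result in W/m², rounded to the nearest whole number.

Hour angle H = 15° × (9.25 − 12) = -41.25°.
cos θ_z = sin(-57.4°) sin(7.3°) + cos(-57.4°) cos(7.3°) cos(-41.25°) = -0.1070 + 0.4018 = 0.2948.
Air mass m = 1/cos θ_z = 1/0.2948 = 3.392; τ^m = 0.7^3.392 = 0.2982.
Surface direct beam = 1361 × 0.2948 × 0.2982 = 119.64 W/m².

120 W/m²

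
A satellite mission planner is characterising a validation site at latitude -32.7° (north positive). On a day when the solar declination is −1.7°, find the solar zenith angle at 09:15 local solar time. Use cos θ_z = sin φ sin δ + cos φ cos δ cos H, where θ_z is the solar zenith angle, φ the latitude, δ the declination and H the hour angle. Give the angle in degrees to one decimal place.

Hour angle H = 15° × (9.25 − 12) = -41.25°.
cos θ_z = sin(-32.7°) sin(-1.7°) + cos(-32.7°) cos(-1.7°) cos(-41.25°) = 0.0160 + 0.6324 = 0.6484.
θ_z = arccos(0.6484) = 49.58°.

49.6°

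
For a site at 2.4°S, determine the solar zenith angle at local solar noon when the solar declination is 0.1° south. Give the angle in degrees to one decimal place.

At local solar noon the hour angle is zero, so the zenith angle is |φ − δ| = |-2.4° − (-0.1°)| = 2.3°.

2.3°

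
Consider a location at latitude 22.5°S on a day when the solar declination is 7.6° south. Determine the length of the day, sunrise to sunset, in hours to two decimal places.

12.42 hours

−tan φ tan δ = −(-0.4142)(-0.1334) = -0.0553; H_s = arccos(-0.0553) = 93.17°.
Day length = 2 H_s / 15° h⁻¹ = 186.34° / 15 = 12.423 h.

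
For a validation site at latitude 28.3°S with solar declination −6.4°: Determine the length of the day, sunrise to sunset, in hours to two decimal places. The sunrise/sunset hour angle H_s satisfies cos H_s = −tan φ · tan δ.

The sunset hour angle satisfies cos H_s = −tan φ tan δ = -0.0604, giving H_s = 93.46°.
Day length = 2 H_s / 15° h⁻¹ = 186.92° / 15 = 12.461 h.

12.46 hours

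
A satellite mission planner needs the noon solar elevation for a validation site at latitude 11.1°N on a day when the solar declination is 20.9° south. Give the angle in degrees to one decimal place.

At local solar noon the hour angle is zero, so the elevation is 90° − |φ − δ| = 90° − |11.1° − (-20.9°)| = 90° − 32.0° = 58.0°.

58.0°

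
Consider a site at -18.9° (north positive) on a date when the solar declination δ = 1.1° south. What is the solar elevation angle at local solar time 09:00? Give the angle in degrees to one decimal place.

Hour angle H = 15° × (9 − 12) = -45.00°.
cos θ_z = sin φ sin δ + cos φ cos δ cos H = (-0.3239)(-0.0192) + (0.9461)(0.9998)(0.7071) = 0.6751.
θ_z = arccos(0.6751) = 47.54°, so the elevation is 90° − 47.54° = 42.46°.

42.5°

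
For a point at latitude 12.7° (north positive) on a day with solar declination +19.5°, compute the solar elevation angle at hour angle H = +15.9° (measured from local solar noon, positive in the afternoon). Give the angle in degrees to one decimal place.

73.3°

cos θ_z = sin(12.7°) sin(19.5°) + cos(12.7°) cos(19.5°) cos(15.90°) = 0.0734 + 0.8844 = 0.9578.
θ_z = arccos(0.9578) = 16.70°, so the elevation is 90° − 16.70° = 73.30°.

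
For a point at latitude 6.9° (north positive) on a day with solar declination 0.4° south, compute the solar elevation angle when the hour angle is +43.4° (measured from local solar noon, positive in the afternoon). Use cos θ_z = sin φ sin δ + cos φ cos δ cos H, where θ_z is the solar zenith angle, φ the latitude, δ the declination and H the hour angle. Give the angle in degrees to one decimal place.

cos θ_z = sin(6.9°) sin(-0.4°) + cos(6.9°) cos(-0.4°) cos(43.40°) = -0.0008 + 0.7213 = 0.7205.
θ_z = arccos(0.7205) = 43.90°, so the elevation is 90° − 43.90° = 46.10°.

46.1°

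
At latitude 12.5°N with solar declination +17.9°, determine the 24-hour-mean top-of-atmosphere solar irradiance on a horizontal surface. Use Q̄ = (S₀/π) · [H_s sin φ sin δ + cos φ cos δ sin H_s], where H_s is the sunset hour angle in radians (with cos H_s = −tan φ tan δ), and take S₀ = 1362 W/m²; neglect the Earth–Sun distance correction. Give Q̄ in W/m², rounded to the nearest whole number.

−tan φ tan δ = −(0.2217)(0.3230) = -0.0716; H_s = arccos(-0.0716) = 94.11°. In radians, H_s = 1.6425.
H_s sin φ sin δ = 1.6425 × 0.2164 × 0.3074 = 0.1093.
cos φ cos δ sin H_s = 0.9763 × 0.9516 × 0.9974 = 0.9266.
Q̄ = (1362/π) × (0.1093 + 0.9266) = 433.54 × 1.0359 = 449.10 W/m².

449 W/m²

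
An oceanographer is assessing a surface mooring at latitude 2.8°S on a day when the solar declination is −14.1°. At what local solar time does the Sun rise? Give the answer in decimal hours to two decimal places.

5.95 h

−tan φ tan δ = −(-0.0489)(-0.2512) = -0.0123; H_s = arccos(-0.0123) = 90.70°.
Sunrise is at 12 − H_s/15 = 12 − 6.047 = 5.953 h local solar time.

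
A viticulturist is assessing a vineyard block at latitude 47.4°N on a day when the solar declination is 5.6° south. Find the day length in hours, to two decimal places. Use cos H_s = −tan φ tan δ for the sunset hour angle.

11.18 hours

cos H_s = −tan(47.4°) · tan(-5.6°) = 0.1066, so H_s = arccos(0.1066) = 83.88°.
Day length = 2 H_s / 15° h⁻¹ = 167.76° / 15 = 11.184 h.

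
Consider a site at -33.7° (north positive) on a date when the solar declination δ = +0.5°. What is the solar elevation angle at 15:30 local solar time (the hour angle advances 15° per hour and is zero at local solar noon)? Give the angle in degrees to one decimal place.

30.1°

Hour angle H = 15° × (15.5 − 12) = 52.50°.
cos θ_z = sin φ sin δ + cos φ cos δ cos H = (-0.5548)(0.0087) + (0.8320)(1.0000)(0.6088) = 0.5017.
θ_z = arccos(0.5017) = 59.89°, so the elevation is 90° − 59.89° = 30.11°.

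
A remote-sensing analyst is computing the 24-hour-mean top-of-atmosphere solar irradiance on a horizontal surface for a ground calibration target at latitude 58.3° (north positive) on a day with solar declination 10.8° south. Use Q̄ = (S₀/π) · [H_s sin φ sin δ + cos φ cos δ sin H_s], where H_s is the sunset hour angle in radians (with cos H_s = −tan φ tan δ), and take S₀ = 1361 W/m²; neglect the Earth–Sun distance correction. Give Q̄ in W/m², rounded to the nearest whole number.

126 W/m²

−tan φ tan δ = −(1.6191)(-0.1908) = 0.3089; H_s = arccos(0.3089) = 72.01°. In radians, H_s = 1.2568.
H_s sin φ sin δ = 1.2568 × 0.8508 × -0.1874 = -0.2004.
cos φ cos δ sin H_s = 0.5255 × 0.9823 × 0.9511 = 0.4910.
Q̄ = (1361/π) × (-0.2004 + 0.4910) = 433.22 × 0.2906 = 125.89 W/m².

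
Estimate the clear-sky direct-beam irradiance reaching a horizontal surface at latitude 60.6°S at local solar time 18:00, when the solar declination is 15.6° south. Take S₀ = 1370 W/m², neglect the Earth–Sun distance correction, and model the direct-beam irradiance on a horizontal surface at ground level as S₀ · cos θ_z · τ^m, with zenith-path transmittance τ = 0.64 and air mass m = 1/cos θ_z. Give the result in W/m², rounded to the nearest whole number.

48 W/m²

Hour angle H = 15° × (18 − 12) = 90.00°.
cos θ_z = sin φ sin δ + cos φ cos δ cos H = (-0.8712)(-0.2689) + (0.4909)(0.9632)(0.0000) = 0.2343.
Air mass m = 1/cos θ_z = 1/0.2343 = 4.268; τ^m = 0.64^4.268 = 0.1489.
Surface direct beam = 1370 × 0.2343 × 0.1489 = 47.80 W/m².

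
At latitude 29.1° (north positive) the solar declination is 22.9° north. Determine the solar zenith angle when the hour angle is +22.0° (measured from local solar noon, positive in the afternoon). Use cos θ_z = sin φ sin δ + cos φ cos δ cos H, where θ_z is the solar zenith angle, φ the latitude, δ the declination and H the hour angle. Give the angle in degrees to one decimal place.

cos θ_z = sin(29.1°) sin(22.9°) + cos(29.1°) cos(22.9°) cos(22.00°) = 0.1892 + 0.7463 = 0.9355.
θ_z = arccos(0.9355) = 20.69°.

20.7°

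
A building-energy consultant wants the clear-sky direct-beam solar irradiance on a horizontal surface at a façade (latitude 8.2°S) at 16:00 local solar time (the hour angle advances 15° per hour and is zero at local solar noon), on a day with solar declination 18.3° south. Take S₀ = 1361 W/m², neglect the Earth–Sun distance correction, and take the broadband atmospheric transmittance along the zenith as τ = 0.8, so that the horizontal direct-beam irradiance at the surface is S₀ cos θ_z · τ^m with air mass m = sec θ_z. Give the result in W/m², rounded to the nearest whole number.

Hour angle H = 15° × (16 − 12) = 60.00°.
With φ = -8.2°, δ = -18.3°, H = 60.00°: sin φ sin δ = 0.0448, cos φ cos δ cos H = 0.4699, so cos θ_z = 0.5147.
Air mass m = 1/cos θ_z = 1/0.5147 = 1.943; τ^m = 0.8^1.943 = 0.6482.
Surface direct beam = 1361 × 0.5147 × 0.6482 = 454.07 W/m².

454 W/m²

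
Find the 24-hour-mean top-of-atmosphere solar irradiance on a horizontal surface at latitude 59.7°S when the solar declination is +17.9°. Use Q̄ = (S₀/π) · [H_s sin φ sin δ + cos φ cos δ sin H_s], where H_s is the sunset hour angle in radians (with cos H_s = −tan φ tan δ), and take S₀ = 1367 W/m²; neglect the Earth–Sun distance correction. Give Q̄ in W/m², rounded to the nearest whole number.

cos H_s = −tan(-59.7°) · tan(17.9°) = 0.5527, so H_s = arccos(0.5527) = 56.45°. In radians, H_s = 0.9852.
H_s sin φ sin δ = 0.9852 × -0.8634 × 0.3074 = -0.2615.
cos φ cos δ sin H_s = 0.5045 × 0.9516 × 0.8334 = 0.4001.
Q̄ = (1367/π) × (-0.2615 + 0.4001) = 435.13 × 0.1386 = 60.31 W/m².

60 W/m²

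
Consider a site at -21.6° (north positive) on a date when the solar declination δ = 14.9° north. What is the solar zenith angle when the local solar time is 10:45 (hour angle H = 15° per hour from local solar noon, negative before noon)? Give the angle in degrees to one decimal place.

40.9°

Hour angle H = 15° × (10.75 − 12) = -18.75°.
cos θ_z = sin φ sin δ + cos φ cos δ cos H = (-0.3681)(0.2571) + (0.9298)(0.9664)(0.9469) = 0.7562.
θ_z = arccos(0.7562) = 40.87°.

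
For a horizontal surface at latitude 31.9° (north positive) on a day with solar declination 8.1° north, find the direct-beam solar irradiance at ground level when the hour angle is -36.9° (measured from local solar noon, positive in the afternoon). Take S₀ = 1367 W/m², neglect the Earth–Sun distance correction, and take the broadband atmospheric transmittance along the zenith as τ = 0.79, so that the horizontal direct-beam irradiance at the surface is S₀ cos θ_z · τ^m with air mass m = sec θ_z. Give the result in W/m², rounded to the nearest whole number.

744 W/m²

cos θ_z = sin(31.9°) sin(8.1°) + cos(31.9°) cos(8.1°) cos(-36.90°) = 0.0745 + 0.6721 = 0.7466.
Air mass m = 1/cos θ_z = 1/0.7466 = 1.339; τ^m = 0.79^1.339 = 0.7293.
Surface direct beam = 1367 × 0.7466 × 0.7293 = 744.33 W/m².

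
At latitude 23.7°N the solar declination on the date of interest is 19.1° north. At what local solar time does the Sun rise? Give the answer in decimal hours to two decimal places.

cos H_s = −tan(23.7°) · tan(19.1°) = -0.1520, so H_s = arccos(-0.1520) = 98.74°.
Sunrise is at 12 − H_s/15 = 12 − 6.583 = 5.417 h local solar time.

5.42 h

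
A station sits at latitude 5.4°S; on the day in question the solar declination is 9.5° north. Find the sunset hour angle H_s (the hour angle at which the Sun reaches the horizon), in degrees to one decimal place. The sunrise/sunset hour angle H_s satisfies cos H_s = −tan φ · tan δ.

−tan φ tan δ = −(-0.0945)(0.1673) = 0.0158; H_s = arccos(0.0158) = 89.09°.

89.1°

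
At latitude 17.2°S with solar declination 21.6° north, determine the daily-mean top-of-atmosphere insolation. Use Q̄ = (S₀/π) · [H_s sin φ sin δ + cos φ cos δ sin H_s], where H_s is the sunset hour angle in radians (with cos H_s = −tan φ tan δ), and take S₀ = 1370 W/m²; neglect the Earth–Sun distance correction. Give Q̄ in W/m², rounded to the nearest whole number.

316 W/m²

−tan φ tan δ = −(-0.3096)(0.3959) = 0.1226; H_s = arccos(0.1226) = 82.96°. In radians, H_s = 1.4479.
H_s sin φ sin δ = 1.4479 × -0.2957 × 0.3681 = -0.1576.
cos φ cos δ sin H_s = 0.9553 × 0.9298 × 0.9925 = 0.8816.
Q̄ = (1370/π) × (-0.1576 + 0.8816) = 436.08 × 0.7240 = 315.72 W/m².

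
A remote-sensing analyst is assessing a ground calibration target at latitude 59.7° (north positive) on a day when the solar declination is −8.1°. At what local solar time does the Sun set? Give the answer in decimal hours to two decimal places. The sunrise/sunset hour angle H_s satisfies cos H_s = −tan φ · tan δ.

17.06 h

−tan φ tan δ = −(1.7113)(-0.1423) = 0.2435; H_s = arccos(0.2435) = 75.91°.
Sunset is at 12 + H_s/15 = 12 + 5.061 = 17.061 h local solar time.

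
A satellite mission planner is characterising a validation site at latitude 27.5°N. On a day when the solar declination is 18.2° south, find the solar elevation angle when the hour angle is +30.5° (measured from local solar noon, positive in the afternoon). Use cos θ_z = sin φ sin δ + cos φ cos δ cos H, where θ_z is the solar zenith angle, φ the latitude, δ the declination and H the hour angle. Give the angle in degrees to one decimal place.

cos θ_z = sin φ sin δ + cos φ cos δ cos H = (0.4617)(-0.3123) + (0.8870)(0.9500)(0.8616) = 0.5818.
θ_z = arccos(0.5818) = 54.42°, so the elevation is 90° − 54.42° = 35.58°.

35.6°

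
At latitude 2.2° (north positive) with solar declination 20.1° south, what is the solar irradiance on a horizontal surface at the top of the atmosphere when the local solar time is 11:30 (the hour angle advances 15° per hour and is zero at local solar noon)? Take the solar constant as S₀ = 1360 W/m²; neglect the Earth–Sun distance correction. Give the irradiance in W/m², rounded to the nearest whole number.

1247 W/m²

Hour angle H = 15° × (11.5 − 12) = -7.50°.
cos θ_z = sin(2.2°) sin(-20.1°) + cos(2.2°) cos(-20.1°) cos(-7.50°) = -0.0132 + 0.9304 = 0.9172.
Top-of-atmosphere irradiance = S₀ cos θ_z = 1360 × 0.9172 = 1247.39 W/m².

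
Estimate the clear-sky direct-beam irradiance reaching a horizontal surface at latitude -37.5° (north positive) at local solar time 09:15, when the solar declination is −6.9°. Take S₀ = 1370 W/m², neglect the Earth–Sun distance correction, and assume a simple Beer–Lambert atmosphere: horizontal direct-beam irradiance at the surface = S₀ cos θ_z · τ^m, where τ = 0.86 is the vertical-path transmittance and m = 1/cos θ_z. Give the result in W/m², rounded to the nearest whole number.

Hour angle H = 15° × (9.25 − 12) = -41.25°.
cos θ_z = sin φ sin δ + cos φ cos δ cos H = (-0.6088)(-0.1201) + (0.7934)(0.9928)(0.7518) = 0.6653.
Air mass m = 1/cos θ_z = 1/0.6653 = 1.503; τ^m = 0.86^1.503 = 0.7972.
Surface direct beam = 1370 × 0.6653 × 0.7972 = 726.62 W/m².

727 W/m²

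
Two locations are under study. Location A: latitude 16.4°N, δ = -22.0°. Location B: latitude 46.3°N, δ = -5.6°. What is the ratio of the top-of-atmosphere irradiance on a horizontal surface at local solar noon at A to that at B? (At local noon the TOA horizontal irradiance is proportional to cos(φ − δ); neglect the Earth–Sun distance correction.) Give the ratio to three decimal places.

1.270

A: cos θ_z = cos(16.4° − (-22.0°)) = 0.7837.
B: cos θ_z = cos(46.3° − (-5.6°)) = 0.6170.
Ratio A/B = 0.7837 / 0.6170 = 1.2702.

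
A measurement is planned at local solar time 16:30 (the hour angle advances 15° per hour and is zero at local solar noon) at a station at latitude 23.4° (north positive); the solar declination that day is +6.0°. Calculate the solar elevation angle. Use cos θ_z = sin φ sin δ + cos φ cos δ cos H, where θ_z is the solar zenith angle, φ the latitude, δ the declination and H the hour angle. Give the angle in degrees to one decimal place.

Hour angle H = 15° × (16.5 − 12) = 67.50°.
With φ = 23.4°, δ = 6.0°, H = 67.50°: sin φ sin δ = 0.0415, cos φ cos δ cos H = 0.3493, so cos θ_z = 0.3908.
θ_z = arccos(0.3908) = 67.00°, so the elevation is 90° − 67.00° = 23.00°.

23.0°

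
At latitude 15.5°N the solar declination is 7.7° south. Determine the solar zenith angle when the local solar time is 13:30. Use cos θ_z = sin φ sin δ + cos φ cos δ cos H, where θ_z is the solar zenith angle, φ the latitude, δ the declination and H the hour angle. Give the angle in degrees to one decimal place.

Hour angle H = 15° × (13.5 − 12) = 22.50°.
cos θ_z = sin(15.5°) sin(-7.7°) + cos(15.5°) cos(-7.7°) cos(22.50°) = -0.0358 + 0.8823 = 0.8465.
θ_z = arccos(0.8465) = 32.17°.

32.2°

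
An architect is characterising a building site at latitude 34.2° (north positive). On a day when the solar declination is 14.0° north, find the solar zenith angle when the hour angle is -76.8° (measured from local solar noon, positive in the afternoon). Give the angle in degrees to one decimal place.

71.4°

cos θ_z = sin(34.2°) sin(14.0°) + cos(34.2°) cos(14.0°) cos(-76.80°) = 0.1360 + 0.1833 = 0.3193.
θ_z = arccos(0.3193) = 71.38°.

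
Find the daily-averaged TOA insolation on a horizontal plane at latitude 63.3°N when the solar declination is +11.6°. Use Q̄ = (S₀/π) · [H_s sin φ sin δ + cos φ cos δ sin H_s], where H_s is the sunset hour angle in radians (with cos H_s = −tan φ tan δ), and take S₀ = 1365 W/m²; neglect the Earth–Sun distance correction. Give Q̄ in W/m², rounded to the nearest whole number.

330 W/m²

cos H_s = −tan(63.3°) · tan(11.6°) = -0.4081, so H_s = arccos(-0.4081) = 114.09°. In radians, H_s = 1.9912.
H_s sin φ sin δ = 1.9912 × 0.8934 × 0.2011 = 0.3577.
cos φ cos δ sin H_s = 0.4493 × 0.9796 × 0.9129 = 0.4018.
Q̄ = (1365/π) × (0.3577 + 0.4018) = 434.49 × 0.7595 = 330.00 W/m².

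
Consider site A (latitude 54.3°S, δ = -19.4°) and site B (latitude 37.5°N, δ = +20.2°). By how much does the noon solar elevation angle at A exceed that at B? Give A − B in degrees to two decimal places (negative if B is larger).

A: 90° − |-54.3 − (-19.4)| = 55.10°.
B: 90° − |37.5 − (20.2)| = 72.70°.
A − B = 55.10 − 72.70 = -17.60°.

-17.60°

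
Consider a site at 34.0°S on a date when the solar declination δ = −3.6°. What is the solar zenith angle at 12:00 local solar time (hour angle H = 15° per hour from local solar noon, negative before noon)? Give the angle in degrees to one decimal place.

30.4°

Hour angle H = 15° × (12 − 12) = 0.00°.
cos θ_z = sin φ sin δ + cos φ cos δ cos H = (-0.5592)(-0.0628) + (0.8290)(0.9980)(1.0000) = 0.8625.
θ_z = arccos(0.8625) = 30.40°.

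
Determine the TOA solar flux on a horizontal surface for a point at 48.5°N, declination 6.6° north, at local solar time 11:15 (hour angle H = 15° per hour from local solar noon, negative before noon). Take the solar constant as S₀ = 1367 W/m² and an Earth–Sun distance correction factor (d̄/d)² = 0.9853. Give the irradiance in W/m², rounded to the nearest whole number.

Hour angle H = 15° × (11.25 − 12) = -11.25°.
cos θ_z = sin φ sin δ + cos φ cos δ cos H = (0.7490)(0.1149) + (0.6626)(0.9934)(0.9808) = 0.7316.
Top-of-atmosphere irradiance = S₀ (d̄/d)² cos θ_z = 1367 × 0.9853 × 0.7316 = 985.40 W/m².

985 W/m²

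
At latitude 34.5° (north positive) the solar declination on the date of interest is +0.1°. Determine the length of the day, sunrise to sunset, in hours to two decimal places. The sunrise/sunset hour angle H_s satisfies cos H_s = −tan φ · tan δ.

12.01 hours

The sunset hour angle satisfies cos H_s = −tan φ tan δ = -0.0012, giving H_s = 90.07°.
Day length = 2 H_s / 15° h⁻¹ = 180.14° / 15 = 12.009 h.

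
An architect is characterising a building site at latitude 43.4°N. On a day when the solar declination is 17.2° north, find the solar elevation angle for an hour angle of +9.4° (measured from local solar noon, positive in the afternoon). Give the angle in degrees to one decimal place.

With φ = 43.4°, δ = 17.2°, H = 9.40°: sin φ sin δ = 0.2032, cos φ cos δ cos H = 0.6848, so cos θ_z = 0.8880.
θ_z = arccos(0.8880) = 27.38°, so the elevation is 90° − 27.38° = 62.62°.

62.6°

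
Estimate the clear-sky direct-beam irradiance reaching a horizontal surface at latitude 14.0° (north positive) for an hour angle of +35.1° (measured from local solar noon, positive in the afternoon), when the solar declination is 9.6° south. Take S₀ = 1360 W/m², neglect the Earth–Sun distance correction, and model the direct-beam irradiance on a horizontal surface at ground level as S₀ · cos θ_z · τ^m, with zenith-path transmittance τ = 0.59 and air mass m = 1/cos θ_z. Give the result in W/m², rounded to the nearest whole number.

cos θ_z = sin(14.0°) sin(-9.6°) + cos(14.0°) cos(-9.6°) cos(35.10°) = -0.0403 + 0.7827 = 0.7424.
Air mass m = 1/cos θ_z = 1/0.7424 = 1.347; τ^m = 0.59^1.347 = 0.4913.
Surface direct beam = 1360 × 0.7424 × 0.4913 = 496.05 W/m².

496 W/m²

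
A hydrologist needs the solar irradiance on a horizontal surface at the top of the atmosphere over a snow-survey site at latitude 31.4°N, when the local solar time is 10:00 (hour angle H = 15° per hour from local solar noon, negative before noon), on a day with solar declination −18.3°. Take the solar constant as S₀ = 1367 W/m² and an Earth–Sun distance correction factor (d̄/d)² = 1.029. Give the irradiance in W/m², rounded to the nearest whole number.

Hour angle H = 15° × (10 − 12) = -30.00°.
With φ = 31.4°, δ = -18.3°, H = -30.00°: sin φ sin δ = -0.1636, cos φ cos δ cos H = 0.7018, so cos θ_z = 0.5382.
Top-of-atmosphere irradiance = S₀ (d̄/d)² cos θ_z = 1367 × 1.029 × 0.5382 = 757.06 W/m².

757 W/m²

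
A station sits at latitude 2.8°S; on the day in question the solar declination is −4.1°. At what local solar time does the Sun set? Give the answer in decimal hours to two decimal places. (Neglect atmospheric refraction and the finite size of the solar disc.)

18.01 h

cos H_s = −tan(-2.8°) · tan(-4.1°) = -0.0035, so H_s = arccos(-0.0035) = 90.20°.
Sunset is at 12 + H_s/15 = 12 + 6.013 = 18.013 h local solar time.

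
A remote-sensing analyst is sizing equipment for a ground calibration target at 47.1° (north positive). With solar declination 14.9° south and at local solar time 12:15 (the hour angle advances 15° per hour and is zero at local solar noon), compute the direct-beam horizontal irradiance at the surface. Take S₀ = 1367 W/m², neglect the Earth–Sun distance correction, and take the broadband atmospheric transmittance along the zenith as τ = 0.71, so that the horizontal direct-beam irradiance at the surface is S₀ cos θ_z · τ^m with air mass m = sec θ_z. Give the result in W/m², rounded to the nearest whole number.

Hour angle H = 15° × (12.25 − 12) = 3.75°.
cos θ_z = sin φ sin δ + cos φ cos δ cos H = (0.7325)(-0.2571) + (0.6807)(0.9664)(0.9979) = 0.4681.
Air mass m = 1/cos θ_z = 1/0.4681 = 2.136; τ^m = 0.71^2.136 = 0.4812.
Surface direct beam = 1367 × 0.4681 × 0.4812 = 307.92 W/m².

308 W/m²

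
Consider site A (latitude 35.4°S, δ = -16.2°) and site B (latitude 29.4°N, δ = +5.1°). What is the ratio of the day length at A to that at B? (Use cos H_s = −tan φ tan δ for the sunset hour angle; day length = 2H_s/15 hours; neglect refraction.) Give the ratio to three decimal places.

1.097

A: H_s = arccos(−tan -35.4° · tan -16.2°) = 101.92°, so 2H_s/15 = 13.5893 h.
B: H_s = arccos(−tan 29.4° · tan 5.1°) = 92.88°, so 2H_s/15 = 12.3840 h.
Ratio A/B = 13.5893 / 12.3840 = 1.0973.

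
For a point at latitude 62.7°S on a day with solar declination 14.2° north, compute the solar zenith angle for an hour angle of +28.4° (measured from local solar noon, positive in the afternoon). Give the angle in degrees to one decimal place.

80.0°

cos θ_z = sin(-62.7°) sin(14.2°) + cos(-62.7°) cos(14.2°) cos(28.40°) = -0.2180 + 0.3911 = 0.1731.
θ_z = arccos(0.1731) = 80.03°.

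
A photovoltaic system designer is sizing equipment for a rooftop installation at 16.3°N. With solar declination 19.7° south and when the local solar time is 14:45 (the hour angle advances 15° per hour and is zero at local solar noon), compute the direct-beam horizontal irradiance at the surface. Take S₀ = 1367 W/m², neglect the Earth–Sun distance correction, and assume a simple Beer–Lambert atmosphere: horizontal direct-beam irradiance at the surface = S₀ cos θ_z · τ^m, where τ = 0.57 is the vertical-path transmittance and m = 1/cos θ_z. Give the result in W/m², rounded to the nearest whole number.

Hour angle H = 15° × (14.75 − 12) = 41.25°.
cos θ_z = sin(16.3°) sin(-19.7°) + cos(16.3°) cos(-19.7°) cos(41.25°) = -0.0946 + 0.6794 = 0.5848.
Air mass m = 1/cos θ_z = 1/0.5848 = 1.710; τ^m = 0.57^1.710 = 0.3824.
Surface direct beam = 1367 × 0.5848 × 0.3824 = 305.70 W/m².

306 W/m²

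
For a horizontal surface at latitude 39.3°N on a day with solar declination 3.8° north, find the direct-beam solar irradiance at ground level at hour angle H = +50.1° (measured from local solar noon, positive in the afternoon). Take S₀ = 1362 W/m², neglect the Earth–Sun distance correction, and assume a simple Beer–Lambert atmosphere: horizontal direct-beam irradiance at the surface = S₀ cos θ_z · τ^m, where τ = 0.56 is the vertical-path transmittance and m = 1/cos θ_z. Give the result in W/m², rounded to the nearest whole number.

With φ = 39.3°, δ = 3.8°, H = 50.10°: sin φ sin δ = 0.0420, cos φ cos δ cos H = 0.4953, so cos θ_z = 0.5373.
Air mass m = 1/cos θ_z = 1/0.5373 = 1.861; τ^m = 0.56^1.861 = 0.3399.
Surface direct beam = 1362 × 0.5373 × 0.3399 = 248.74 W/m².

249 W/m²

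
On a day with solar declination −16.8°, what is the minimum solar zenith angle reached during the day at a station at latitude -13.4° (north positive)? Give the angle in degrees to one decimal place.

3.4°

At local solar noon the hour angle is zero, so the zenith angle is |φ − δ| = |-13.4° − (-16.8°)| = 3.4°.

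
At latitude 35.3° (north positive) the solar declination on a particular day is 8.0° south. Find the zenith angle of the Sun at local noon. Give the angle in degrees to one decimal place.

At local solar noon the hour angle is zero, so the zenith angle is |φ − δ| = |35.3° − (-8.0°)| = 43.3°.

43.3°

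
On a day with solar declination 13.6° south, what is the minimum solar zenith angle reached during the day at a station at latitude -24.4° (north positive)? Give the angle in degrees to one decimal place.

At local solar noon the hour angle is zero, so the zenith angle is |φ − δ| = |-24.4° − (-13.6°)| = 10.8°.

10.8°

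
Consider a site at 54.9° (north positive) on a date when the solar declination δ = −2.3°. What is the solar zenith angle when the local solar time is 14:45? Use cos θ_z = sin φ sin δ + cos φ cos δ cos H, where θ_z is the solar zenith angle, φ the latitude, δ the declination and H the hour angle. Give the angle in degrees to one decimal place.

66.5°

Hour angle H = 15° × (14.75 − 12) = 41.25°.
With φ = 54.9°, δ = -2.3°, H = 41.25°: sin φ sin δ = -0.0328, cos φ cos δ cos H = 0.4320, so cos θ_z = 0.3992.
θ_z = arccos(0.3992) = 66.47°.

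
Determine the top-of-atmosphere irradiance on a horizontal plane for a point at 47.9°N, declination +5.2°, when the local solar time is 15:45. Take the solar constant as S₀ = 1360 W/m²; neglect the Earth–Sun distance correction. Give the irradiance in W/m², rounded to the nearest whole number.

Hour angle H = 15° × (15.75 − 12) = 56.25°.
cos θ_z = sin(47.9°) sin(5.2°) + cos(47.9°) cos(5.2°) cos(56.25°) = 0.0672 + 0.3709 = 0.4381.
Top-of-atmosphere irradiance = S₀ cos θ_z = 1360 × 0.4381 = 595.82 W/m².

596 W/m²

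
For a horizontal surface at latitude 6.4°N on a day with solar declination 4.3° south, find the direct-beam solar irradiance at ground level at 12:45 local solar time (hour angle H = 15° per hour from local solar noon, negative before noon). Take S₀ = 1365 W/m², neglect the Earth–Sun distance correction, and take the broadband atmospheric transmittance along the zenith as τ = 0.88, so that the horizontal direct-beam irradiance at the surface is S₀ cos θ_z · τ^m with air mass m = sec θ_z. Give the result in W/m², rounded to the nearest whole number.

Hour angle H = 15° × (12.75 − 12) = 11.25°.
cos θ_z = sin(6.4°) sin(-4.3°) + cos(6.4°) cos(-4.3°) cos(11.25°) = -0.0084 + 0.9719 = 0.9635.
Air mass m = 1/cos θ_z = 1/0.9635 = 1.038; τ^m = 0.88^1.038 = 0.8757.
Surface direct beam = 1365 × 0.9635 × 0.8757 = 1151.70 W/m².

1152 W/m²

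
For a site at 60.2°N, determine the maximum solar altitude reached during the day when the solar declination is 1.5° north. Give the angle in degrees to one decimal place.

31.3°

At local solar noon the hour angle is zero, so the elevation is 90° − |φ − δ| = 90° − |60.2° − (1.5°)| = 90° − 58.7° = 31.3°.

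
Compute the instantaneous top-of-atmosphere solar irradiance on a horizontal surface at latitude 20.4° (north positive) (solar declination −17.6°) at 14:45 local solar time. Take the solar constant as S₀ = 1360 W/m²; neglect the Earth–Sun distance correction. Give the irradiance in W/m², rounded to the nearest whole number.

770 W/m²

Hour angle H = 15° × (14.75 − 12) = 41.25°.
cos θ_z = sin(20.4°) sin(-17.6°) + cos(20.4°) cos(-17.6°) cos(41.25°) = -0.1054 + 0.6717 = 0.5663.
Top-of-atmosphere irradiance = S₀ cos θ_z = 1360 × 0.5663 = 770.17 W/m².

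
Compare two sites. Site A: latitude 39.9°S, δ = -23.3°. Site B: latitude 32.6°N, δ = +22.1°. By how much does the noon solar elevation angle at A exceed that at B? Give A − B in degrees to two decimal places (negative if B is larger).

A: 90° − |-39.9 − (-23.3)| = 73.40°.
B: 90° − |32.6 − (22.1)| = 79.50°.
A − B = 73.40 − 79.50 = -6.10°.

-6.10°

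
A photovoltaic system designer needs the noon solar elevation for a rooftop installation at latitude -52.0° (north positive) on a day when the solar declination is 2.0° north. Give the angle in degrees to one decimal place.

36.0°

At local solar noon the hour angle is zero, so the elevation is 90° − |φ − δ| = 90° − |-52.0° − (2.0°)| = 90° − 54.0° = 36.0°.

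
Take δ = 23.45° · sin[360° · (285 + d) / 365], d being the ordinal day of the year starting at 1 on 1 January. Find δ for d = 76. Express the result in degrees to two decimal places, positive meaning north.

-1.61°

360 × (285 + 76) / 365 = 356.055°; sin(356.055°) = -0.0688.
δ = 23.45 × -0.0688 = -1.613° ≈ -1.61°.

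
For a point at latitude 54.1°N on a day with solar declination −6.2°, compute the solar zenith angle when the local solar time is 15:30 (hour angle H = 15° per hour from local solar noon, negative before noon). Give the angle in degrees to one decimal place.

74.5°

Hour angle H = 15° × (15.5 − 12) = 52.50°.
cos θ_z = sin φ sin δ + cos φ cos δ cos H = (0.8100)(-0.1080) + (0.5864)(0.9942)(0.6088) = 0.2674.
θ_z = arccos(0.2674) = 74.49°.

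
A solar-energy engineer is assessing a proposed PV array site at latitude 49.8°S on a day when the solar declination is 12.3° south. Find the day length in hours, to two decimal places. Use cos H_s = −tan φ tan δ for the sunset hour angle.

−tan φ tan δ = −(-1.1833)(-0.2180) = -0.2580; H_s = arccos(-0.2580) = 104.95°.
Day length = 2 H_s / 15° h⁻¹ = 209.90° / 15 = 13.993 h.

13.99 hours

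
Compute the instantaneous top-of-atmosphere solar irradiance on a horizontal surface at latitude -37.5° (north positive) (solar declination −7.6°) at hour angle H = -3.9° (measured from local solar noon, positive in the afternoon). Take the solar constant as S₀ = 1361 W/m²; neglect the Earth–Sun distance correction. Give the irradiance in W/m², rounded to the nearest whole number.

1177 W/m²

With φ = -37.5°, δ = -7.6°, H = -3.90°: sin φ sin δ = 0.0805, cos φ cos δ cos H = 0.7846, so cos θ_z = 0.8651.
Top-of-atmosphere irradiance = S₀ cos θ_z = 1361 × 0.8651 = 1177.40 W/m².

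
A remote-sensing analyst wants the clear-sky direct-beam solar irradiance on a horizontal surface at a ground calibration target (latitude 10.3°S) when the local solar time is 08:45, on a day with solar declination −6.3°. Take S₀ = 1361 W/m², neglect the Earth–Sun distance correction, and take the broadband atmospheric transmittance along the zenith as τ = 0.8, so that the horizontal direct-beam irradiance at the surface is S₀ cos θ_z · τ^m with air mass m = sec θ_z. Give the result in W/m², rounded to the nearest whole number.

Hour angle H = 15° × (8.75 − 12) = -48.75°.
cos θ_z = sin(-10.3°) sin(-6.3°) + cos(-10.3°) cos(-6.3°) cos(-48.75°) = 0.0196 + 0.6448 = 0.6644.
Air mass m = 1/cos θ_z = 1/0.6644 = 1.505; τ^m = 0.8^1.505 = 0.7147.
Surface direct beam = 1361 × 0.6644 × 0.7147 = 646.27 W/m².

646 W/m²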